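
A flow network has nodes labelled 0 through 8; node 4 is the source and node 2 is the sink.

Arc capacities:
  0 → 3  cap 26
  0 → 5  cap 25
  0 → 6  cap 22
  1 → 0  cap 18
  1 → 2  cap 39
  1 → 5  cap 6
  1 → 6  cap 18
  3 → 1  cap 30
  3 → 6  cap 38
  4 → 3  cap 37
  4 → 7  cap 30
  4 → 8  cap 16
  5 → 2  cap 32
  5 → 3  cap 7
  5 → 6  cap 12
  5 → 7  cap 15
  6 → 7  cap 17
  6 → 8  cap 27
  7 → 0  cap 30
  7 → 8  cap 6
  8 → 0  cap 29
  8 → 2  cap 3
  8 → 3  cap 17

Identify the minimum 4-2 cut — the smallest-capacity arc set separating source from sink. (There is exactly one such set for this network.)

Min-cut arcs: {(0,5), (3,1), (8,2)} (total capacity 58)

augment #1: 4→8→2 push 3
augment #2: 4→3→1→2 push 30
augment #3: 4→7→0→5→2 push 25
max flow = 58; residual-reachable set from 4 gives S-side
cut edges (S→T): {(0,5), (3,1), (8,2)} total cap 58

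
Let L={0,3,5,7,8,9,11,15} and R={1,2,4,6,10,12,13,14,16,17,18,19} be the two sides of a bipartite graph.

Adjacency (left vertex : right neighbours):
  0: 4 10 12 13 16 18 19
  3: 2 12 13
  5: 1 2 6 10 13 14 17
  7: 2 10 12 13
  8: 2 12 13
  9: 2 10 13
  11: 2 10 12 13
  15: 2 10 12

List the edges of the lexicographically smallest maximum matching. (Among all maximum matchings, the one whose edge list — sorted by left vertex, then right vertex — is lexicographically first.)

|M| = 6 (so the lex-smallest maximum matching has 6 edges)
process left vertices in ascending order; for each, take the smallest-labelled available neighbour that still permits 6 edges overall, or leave it unmatched if none does
lex-smallest matching: {0-4, 3-2, 5-1, 7-10, 8-12, 9-13}

Lex-smallest maximum matching: {(0,4), (3,2), (5,1), (7,10), (8,12), (9,13)}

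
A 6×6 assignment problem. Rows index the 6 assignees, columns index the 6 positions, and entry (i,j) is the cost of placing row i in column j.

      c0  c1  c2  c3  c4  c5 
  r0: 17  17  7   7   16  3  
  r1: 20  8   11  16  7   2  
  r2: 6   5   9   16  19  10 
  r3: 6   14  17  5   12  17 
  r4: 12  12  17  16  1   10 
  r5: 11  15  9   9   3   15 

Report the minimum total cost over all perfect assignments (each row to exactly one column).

Minimum assignment cost: 30

one of 2 optimal assignments: row0→col2 (cost 7), row1→col5 (cost 2), row2→col1 (cost 5), row3→col0 (cost 6), row4→col4 (cost 1), row5→col3 (cost 9)
total = 7 + 2 + 5 + 6 + 1 + 9 = 30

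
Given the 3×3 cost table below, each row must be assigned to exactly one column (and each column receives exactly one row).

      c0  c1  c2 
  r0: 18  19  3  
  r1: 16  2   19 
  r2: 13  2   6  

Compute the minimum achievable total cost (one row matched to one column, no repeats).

optimal assignment: row0→col2 (cost 3), row1→col1 (cost 2), row2→col0 (cost 13)
total = 3 + 2 + 13 = 18

Minimum assignment cost: 18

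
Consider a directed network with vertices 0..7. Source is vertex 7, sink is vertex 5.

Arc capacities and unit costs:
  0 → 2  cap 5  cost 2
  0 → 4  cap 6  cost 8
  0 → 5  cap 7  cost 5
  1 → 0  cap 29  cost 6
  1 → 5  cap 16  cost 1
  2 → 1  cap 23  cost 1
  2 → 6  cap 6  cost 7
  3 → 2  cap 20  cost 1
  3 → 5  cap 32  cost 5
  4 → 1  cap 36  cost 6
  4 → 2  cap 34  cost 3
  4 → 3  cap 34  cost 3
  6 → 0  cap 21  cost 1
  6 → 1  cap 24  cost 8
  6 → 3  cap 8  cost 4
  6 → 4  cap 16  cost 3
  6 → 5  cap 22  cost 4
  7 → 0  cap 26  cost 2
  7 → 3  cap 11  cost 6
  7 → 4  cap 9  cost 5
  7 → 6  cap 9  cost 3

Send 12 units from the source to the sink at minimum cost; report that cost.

shortest-cost path #1: 7→0→2→1→5 push 5 @ unit cost 6 (adds 30)
shortest-cost path #2: 7→0→5 push 7 @ unit cost 7 (adds 49)
total cost = 79

Minimum cost for 12 units: 79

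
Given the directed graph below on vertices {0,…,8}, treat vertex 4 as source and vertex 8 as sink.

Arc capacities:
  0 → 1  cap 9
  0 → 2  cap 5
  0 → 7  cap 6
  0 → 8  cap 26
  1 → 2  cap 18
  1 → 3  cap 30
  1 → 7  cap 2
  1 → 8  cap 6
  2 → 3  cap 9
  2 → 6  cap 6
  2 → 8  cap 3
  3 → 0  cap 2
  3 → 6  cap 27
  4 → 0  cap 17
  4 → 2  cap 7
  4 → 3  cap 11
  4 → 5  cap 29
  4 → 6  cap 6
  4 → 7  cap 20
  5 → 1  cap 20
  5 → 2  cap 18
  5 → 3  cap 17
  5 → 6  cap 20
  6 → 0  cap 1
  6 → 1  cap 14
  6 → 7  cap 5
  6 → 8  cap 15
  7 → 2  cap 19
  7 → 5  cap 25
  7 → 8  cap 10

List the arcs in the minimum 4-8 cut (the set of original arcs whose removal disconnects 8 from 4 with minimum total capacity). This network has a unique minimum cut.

augment #1: 4→0→8 push 17
augment #2: 4→2→8 push 3
augment #3: 4→6→8 push 6
augment #4: 4→7→8 push 10
augment #5: 4→2→6→8 push 4
augment #6: 4→3→0→8 push 2
augment #7: 4→3→6→8 push 5
augment #8: 4→5→1→8 push 6
augment #9: 4→3→6→0→8 push 1
max flow = 54; residual-reachable set from 4 gives S-side
cut edges (S→T): {(1,8), (2,8), (3,0), (4,0), (6,0), (6,8), (7,8)} total cap 54

Min-cut arcs: {(1,8), (2,8), (3,0), (4,0), (6,0), (6,8), (7,8)} (total capacity 54)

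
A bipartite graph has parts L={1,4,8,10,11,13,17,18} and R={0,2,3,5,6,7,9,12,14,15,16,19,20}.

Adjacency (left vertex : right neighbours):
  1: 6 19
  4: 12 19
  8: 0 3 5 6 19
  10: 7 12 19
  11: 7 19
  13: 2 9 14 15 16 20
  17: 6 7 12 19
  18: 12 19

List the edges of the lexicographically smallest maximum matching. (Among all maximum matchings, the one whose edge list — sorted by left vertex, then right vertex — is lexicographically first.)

|M| = 6 (so the lex-smallest maximum matching has 6 edges)
process left vertices in ascending order; for each, take the smallest-labelled available neighbour that still permits 6 edges overall, or leave it unmatched if none does
lex-smallest matching: {1-6, 4-12, 8-0, 10-7, 11-19, 13-2}

Lex-smallest maximum matching: {(1,6), (4,12), (8,0), (10,7), (11,19), (13,2)}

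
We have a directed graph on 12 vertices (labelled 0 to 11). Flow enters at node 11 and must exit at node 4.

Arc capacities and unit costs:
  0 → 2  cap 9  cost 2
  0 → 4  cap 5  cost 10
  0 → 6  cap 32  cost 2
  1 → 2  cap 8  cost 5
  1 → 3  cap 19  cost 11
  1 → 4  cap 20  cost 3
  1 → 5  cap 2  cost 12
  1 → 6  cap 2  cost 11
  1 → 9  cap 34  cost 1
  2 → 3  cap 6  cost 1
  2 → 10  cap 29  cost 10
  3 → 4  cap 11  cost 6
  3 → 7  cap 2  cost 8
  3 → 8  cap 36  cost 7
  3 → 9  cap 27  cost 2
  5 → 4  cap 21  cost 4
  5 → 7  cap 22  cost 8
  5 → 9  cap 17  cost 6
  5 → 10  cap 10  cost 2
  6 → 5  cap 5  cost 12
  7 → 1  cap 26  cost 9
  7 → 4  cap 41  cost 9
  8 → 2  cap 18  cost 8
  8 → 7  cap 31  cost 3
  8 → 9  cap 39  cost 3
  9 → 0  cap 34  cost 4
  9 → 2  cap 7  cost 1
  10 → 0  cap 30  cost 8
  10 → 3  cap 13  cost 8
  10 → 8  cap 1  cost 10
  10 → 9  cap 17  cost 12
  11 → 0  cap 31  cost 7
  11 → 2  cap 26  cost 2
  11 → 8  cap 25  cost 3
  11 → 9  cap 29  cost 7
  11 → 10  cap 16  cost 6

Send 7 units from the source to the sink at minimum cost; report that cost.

shortest-cost path #1: 11→2→3→4 push 6 @ unit cost 9 (adds 54)
shortest-cost path #2: 11→8→7→4 push 1 @ unit cost 15 (adds 15)
total cost = 69

Minimum cost for 7 units: 69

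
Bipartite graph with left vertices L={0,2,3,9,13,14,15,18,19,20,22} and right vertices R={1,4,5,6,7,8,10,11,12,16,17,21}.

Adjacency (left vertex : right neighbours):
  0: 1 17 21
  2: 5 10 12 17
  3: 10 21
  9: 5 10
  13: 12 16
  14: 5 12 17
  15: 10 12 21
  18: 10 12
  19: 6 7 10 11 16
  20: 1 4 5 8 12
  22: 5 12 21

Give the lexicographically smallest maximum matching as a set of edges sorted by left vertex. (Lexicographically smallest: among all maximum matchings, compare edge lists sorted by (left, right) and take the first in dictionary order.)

Lex-smallest maximum matching: {(0,1), (2,5), (3,10), (13,16), (14,17), (15,12), (19,6), (20,4), (22,21)}

|M| = 9 (so the lex-smallest maximum matching has 9 edges)
process left vertices in ascending order; for each, take the smallest-labelled available neighbour that still permits 9 edges overall, or leave it unmatched if none does
lex-smallest matching: {0-1, 2-5, 3-10, 13-16, 14-17, 15-12, 19-6, 20-4, 22-21}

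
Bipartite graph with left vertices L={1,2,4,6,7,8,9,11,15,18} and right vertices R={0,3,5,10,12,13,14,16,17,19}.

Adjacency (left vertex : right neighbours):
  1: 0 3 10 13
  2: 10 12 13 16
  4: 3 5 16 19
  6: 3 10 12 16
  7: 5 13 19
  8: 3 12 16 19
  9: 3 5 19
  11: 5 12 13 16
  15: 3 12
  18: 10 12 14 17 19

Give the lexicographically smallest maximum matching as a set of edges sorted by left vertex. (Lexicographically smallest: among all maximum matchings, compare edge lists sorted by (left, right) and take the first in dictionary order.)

|M| = 9 (so the lex-smallest maximum matching has 9 edges)
process left vertices in ascending order; for each, take the smallest-labelled available neighbour that still permits 9 edges overall, or leave it unmatched if none does
lex-smallest matching: {1-0, 2-10, 4-3, 6-12, 7-5, 8-16, 9-19, 11-13, 18-14}

Lex-smallest maximum matching: {(1,0), (2,10), (4,3), (6,12), (7,5), (8,16), (9,19), (11,13), (18,14)}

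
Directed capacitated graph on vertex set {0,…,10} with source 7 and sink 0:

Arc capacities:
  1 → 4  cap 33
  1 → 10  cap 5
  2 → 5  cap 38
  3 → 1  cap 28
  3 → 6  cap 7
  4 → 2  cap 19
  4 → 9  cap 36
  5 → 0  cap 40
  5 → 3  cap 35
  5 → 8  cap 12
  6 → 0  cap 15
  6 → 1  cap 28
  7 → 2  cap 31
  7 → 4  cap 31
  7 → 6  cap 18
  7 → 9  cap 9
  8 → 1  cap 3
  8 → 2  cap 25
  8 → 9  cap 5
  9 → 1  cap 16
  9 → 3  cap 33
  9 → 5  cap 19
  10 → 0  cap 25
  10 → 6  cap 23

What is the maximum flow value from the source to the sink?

augment #1: 7→6→0 bottleneck 15, total now 15
augment #2: 7→2→5→0 bottleneck 31, total now 46
augment #3: 7→9→5→0 bottleneck 9, total now 55
augment #4: 7→6→1→10→0 bottleneck 3, total now 58
augment #5: 7→4→9→1→10→0 bottleneck 2, total now 60

Maximum flow value: 60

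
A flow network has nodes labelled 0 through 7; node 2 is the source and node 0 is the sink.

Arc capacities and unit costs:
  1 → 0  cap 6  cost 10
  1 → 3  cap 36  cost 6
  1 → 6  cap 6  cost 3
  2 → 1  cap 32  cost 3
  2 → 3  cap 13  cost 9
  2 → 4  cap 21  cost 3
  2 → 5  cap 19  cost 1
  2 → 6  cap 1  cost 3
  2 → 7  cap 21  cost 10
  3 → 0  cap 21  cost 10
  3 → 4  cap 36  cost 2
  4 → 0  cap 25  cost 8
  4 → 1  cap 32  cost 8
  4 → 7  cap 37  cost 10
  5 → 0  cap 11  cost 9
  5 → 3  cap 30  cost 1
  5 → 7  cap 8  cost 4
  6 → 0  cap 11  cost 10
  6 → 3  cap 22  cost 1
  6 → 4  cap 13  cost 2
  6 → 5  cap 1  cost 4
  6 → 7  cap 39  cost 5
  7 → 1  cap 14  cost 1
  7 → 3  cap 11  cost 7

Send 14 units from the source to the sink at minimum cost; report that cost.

shortest-cost path #1: 2→5→0 push 11 @ unit cost 10 (adds 110)
shortest-cost path #2: 2→4→0 push 3 @ unit cost 11 (adds 33)
total cost = 143

Minimum cost for 14 units: 143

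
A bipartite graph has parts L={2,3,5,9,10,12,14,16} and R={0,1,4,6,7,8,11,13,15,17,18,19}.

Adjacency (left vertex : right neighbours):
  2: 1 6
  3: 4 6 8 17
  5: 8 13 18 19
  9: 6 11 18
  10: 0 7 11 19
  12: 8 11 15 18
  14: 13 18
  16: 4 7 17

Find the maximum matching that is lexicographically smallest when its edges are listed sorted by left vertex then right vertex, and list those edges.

|M| = 8 (so the lex-smallest maximum matching has 8 edges)
process left vertices in ascending order; for each, take the smallest-labelled available neighbour that still permits 8 edges overall, or leave it unmatched if none does
lex-smallest matching: {2-1, 3-4, 5-8, 9-6, 10-0, 12-11, 14-13, 16-7}

Lex-smallest maximum matching: {(2,1), (3,4), (5,8), (9,6), (10,0), (12,11), (14,13), (16,7)}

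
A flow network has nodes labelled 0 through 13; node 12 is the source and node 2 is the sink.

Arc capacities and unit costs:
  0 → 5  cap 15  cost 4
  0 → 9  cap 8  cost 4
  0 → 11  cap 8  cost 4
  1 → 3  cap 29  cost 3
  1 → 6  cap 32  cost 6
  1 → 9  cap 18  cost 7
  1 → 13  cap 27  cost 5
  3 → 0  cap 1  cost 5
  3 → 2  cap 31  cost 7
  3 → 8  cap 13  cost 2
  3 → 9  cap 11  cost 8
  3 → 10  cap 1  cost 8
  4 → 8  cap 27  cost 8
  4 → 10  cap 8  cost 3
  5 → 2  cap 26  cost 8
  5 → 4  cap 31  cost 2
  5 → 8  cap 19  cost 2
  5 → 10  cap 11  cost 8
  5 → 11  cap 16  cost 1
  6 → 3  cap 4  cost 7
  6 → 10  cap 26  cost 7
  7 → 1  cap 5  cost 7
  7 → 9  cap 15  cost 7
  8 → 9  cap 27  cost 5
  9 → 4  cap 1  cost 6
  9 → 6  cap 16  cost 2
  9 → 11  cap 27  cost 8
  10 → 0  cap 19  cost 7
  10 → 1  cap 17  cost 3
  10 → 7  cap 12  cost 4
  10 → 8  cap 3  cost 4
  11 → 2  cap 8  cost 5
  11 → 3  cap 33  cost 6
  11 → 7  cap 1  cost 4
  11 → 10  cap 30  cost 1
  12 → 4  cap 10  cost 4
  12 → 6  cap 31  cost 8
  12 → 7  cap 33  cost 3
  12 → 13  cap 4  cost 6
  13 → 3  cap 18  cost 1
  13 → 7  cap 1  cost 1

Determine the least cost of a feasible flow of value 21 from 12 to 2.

shortest-cost path #1: 12→13→3→2 push 4 @ unit cost 14 (adds 56)
shortest-cost path #2: 12→7→1→3→2 push 5 @ unit cost 20 (adds 100)
shortest-cost path #3: 12→4→10→1→3→2 push 8 @ unit cost 20 (adds 160)
shortest-cost path #4: 12→6→3→2 push 4 @ unit cost 22 (adds 88)
total cost = 404

Minimum cost for 21 units: 404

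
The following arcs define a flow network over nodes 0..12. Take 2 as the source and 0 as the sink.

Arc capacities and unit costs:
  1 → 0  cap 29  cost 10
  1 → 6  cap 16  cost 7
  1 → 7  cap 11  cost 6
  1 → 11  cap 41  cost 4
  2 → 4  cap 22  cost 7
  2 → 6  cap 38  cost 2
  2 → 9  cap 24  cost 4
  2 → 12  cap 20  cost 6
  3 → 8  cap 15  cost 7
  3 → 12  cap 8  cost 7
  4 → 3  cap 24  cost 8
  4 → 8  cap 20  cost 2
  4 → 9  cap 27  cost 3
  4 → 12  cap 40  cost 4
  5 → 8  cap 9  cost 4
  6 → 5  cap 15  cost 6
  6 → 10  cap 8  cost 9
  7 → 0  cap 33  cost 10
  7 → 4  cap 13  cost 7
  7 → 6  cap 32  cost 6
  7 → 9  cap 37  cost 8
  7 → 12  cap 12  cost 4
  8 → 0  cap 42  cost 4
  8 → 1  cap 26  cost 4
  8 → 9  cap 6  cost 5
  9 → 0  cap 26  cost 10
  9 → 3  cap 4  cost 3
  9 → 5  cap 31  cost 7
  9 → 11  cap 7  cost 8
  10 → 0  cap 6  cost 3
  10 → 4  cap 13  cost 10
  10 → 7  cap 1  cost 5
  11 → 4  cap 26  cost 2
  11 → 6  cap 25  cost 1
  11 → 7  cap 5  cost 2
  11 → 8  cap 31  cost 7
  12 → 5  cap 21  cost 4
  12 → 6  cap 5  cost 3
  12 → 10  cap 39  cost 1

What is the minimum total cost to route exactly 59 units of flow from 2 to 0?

shortest-cost path #1: 2→12→10→0 push 6 @ unit cost 10 (adds 60)
shortest-cost path #2: 2→4→8→0 push 20 @ unit cost 13 (adds 260)
shortest-cost path #3: 2→9→0 push 24 @ unit cost 14 (adds 336)
shortest-cost path #4: 2→6→5→8→0 push 9 @ unit cost 16 (adds 144)
total cost = 800

Minimum cost for 59 units: 800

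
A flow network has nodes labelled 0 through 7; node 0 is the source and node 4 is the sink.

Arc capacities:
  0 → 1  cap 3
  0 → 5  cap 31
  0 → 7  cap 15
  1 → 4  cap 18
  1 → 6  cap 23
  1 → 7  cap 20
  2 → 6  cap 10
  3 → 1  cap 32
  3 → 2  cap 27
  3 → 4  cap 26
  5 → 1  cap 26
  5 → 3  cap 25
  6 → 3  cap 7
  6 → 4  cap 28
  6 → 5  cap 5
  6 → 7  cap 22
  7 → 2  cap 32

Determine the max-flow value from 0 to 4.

Maximum flow value: 44

augment #1: 0→1→4 bottleneck 3, total now 3
augment #2: 0→5→1→4 bottleneck 15, total now 18
augment #3: 0→5→3→4 bottleneck 16, total now 34
augment #4: 0→7→2→6→4 bottleneck 10, total now 44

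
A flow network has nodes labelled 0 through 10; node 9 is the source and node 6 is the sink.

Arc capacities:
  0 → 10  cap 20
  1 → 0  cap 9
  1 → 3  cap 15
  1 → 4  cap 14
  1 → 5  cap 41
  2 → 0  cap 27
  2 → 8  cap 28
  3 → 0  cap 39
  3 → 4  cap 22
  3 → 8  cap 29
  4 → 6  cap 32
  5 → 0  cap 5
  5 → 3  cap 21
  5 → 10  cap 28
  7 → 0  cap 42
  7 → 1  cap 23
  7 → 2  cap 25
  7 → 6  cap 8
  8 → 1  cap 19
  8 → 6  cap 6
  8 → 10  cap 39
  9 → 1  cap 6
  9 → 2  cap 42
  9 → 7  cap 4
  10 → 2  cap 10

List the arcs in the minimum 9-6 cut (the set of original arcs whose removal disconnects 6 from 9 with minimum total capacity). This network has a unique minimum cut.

augment #1: 9→7→6 push 4
augment #2: 9→1→4→6 push 6
augment #3: 9→2→8→6 push 6
augment #4: 9→2→8→1→4→6 push 8
augment #5: 9→2→8→1→3→4→6 push 11
max flow = 35; residual-reachable set from 9 gives S-side
cut edges (S→T): {(8,1), (8,6), (9,1), (9,7)} total cap 35

Min-cut arcs: {(8,1), (8,6), (9,1), (9,7)} (total capacity 35)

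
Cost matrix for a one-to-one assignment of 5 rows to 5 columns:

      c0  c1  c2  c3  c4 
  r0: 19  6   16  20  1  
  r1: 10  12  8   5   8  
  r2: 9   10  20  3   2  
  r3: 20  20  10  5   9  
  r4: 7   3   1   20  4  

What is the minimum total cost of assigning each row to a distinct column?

optimal assignment: row0→col1 (cost 6), row1→col0 (cost 10), row2→col4 (cost 2), row3→col3 (cost 5), row4→col2 (cost 1)
total = 6 + 10 + 2 + 5 + 1 = 24

Minimum assignment cost: 24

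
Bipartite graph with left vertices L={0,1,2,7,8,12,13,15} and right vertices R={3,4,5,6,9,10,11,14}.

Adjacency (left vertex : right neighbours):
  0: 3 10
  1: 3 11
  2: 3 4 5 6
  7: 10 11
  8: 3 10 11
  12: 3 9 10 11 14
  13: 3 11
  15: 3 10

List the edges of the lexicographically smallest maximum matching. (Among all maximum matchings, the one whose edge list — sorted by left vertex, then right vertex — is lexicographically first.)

|M| = 5 (so the lex-smallest maximum matching has 5 edges)
process left vertices in ascending order; for each, take the smallest-labelled available neighbour that still permits 5 edges overall, or leave it unmatched if none does
lex-smallest matching: {0-3, 1-11, 2-4, 7-10, 12-9}

Lex-smallest maximum matching: {(0,3), (1,11), (2,4), (7,10), (12,9)}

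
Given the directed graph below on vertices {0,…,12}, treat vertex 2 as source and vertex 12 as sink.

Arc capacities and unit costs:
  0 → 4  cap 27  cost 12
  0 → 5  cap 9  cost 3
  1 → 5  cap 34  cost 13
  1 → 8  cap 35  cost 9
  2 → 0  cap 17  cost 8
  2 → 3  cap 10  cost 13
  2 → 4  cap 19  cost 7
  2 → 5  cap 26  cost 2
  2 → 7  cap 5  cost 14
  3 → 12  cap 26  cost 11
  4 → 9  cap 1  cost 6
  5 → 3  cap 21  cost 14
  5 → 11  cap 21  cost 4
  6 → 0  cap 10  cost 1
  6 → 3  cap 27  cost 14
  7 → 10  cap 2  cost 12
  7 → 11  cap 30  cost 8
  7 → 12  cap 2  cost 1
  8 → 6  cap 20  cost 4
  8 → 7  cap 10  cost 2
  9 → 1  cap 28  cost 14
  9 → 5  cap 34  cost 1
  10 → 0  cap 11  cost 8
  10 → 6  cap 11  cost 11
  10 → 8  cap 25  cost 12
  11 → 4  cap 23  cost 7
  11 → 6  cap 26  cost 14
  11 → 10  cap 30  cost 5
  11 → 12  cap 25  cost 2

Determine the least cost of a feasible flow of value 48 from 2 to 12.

Minimum cost for 48 units: 897

shortest-cost path #1: 2→5→11→12 push 21 @ unit cost 8 (adds 168)
shortest-cost path #2: 2→7→12 push 2 @ unit cost 15 (adds 30)
shortest-cost path #3: 2→3→12 push 10 @ unit cost 24 (adds 240)
shortest-cost path #4: 2→7→11→12 push 3 @ unit cost 24 (adds 72)
shortest-cost path #5: 2→5→3→12 push 5 @ unit cost 27 (adds 135)
shortest-cost path #6: 2→0→5→3→12 push 7 @ unit cost 36 (adds 252)
total cost = 897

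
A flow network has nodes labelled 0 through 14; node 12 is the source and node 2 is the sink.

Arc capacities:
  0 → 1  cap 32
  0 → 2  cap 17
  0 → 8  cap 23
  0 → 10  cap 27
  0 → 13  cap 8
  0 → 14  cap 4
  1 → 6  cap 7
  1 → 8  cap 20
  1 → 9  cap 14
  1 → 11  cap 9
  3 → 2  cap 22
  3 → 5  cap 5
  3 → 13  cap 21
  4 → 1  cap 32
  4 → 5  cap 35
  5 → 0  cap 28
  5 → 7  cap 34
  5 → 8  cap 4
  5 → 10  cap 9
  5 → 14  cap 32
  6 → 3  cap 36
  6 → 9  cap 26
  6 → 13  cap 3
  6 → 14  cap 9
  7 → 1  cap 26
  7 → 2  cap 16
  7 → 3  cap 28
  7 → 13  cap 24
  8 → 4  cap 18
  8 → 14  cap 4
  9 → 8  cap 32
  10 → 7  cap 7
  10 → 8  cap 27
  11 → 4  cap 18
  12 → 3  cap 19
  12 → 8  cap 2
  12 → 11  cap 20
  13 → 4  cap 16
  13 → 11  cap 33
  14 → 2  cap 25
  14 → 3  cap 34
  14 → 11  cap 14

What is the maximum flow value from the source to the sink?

augment #1: 12→3→2 bottleneck 19, total now 19
augment #2: 12→8→14→2 bottleneck 2, total now 21
augment #3: 12→11→4→5→0→2 bottleneck 17, total now 38
augment #4: 12→11→4→5→7→2 bottleneck 1, total now 39

Maximum flow value: 39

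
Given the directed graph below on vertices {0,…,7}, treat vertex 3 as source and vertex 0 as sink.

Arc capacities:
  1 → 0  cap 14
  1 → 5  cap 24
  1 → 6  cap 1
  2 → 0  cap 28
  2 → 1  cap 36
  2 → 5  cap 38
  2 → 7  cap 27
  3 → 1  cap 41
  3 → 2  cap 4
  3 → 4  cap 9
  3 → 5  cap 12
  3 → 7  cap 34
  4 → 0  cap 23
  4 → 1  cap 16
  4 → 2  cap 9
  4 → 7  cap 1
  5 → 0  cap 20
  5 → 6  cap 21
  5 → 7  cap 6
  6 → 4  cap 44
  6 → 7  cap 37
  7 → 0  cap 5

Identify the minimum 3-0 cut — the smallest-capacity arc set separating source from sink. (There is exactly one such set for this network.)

Min-cut arcs: {(1,0), (1,5), (1,6), (3,2), (3,4), (3,5), (7,0)} (total capacity 69)

augment #1: 3→1→0 push 14
augment #2: 3→2→0 push 4
augment #3: 3→4→0 push 9
augment #4: 3→5→0 push 12
augment #5: 3→7→0 push 5
augment #6: 3→1→5→0 push 8
augment #7: 3→1→6→4→0 push 1
augment #8: 3→1→5→6→4→0 push 13
augment #9: 3→1→5→6→4→2→0 push 3
max flow = 69; residual-reachable set from 3 gives S-side
cut edges (S→T): {(1,0), (1,5), (1,6), (3,2), (3,4), (3,5), (7,0)} total cap 69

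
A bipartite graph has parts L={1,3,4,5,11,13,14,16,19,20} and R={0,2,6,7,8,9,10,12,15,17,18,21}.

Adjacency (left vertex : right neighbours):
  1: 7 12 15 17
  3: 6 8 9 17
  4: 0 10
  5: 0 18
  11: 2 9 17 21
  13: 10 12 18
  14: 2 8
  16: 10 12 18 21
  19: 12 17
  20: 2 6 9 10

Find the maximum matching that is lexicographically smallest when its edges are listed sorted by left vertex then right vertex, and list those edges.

|M| = 10 (so the lex-smallest maximum matching has 10 edges)
process left vertices in ascending order; for each, take the smallest-labelled available neighbour that still permits 10 edges overall, or leave it unmatched if none does
lex-smallest matching: {1-7, 3-6, 4-0, 5-18, 11-2, 13-10, 14-8, 16-12, 19-17, 20-9}

Lex-smallest maximum matching: {(1,7), (3,6), (4,0), (5,18), (11,2), (13,10), (14,8), (16,12), (19,17), (20,9)}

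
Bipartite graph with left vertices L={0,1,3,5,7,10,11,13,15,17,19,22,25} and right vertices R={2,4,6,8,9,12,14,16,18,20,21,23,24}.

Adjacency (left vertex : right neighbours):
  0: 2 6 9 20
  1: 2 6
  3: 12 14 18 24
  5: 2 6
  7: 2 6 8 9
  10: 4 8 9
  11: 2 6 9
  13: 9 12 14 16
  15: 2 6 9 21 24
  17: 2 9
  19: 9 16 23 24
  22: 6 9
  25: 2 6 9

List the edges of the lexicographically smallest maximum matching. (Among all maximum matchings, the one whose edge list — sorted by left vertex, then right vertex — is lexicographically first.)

Lex-smallest maximum matching: {(0,20), (1,2), (3,12), (5,6), (7,8), (10,4), (11,9), (13,14), (15,21), (19,16)}

|M| = 10 (so the lex-smallest maximum matching has 10 edges)
process left vertices in ascending order; for each, take the smallest-labelled available neighbour that still permits 10 edges overall, or leave it unmatched if none does
lex-smallest matching: {0-20, 1-2, 3-12, 5-6, 7-8, 10-4, 11-9, 13-14, 15-21, 19-16}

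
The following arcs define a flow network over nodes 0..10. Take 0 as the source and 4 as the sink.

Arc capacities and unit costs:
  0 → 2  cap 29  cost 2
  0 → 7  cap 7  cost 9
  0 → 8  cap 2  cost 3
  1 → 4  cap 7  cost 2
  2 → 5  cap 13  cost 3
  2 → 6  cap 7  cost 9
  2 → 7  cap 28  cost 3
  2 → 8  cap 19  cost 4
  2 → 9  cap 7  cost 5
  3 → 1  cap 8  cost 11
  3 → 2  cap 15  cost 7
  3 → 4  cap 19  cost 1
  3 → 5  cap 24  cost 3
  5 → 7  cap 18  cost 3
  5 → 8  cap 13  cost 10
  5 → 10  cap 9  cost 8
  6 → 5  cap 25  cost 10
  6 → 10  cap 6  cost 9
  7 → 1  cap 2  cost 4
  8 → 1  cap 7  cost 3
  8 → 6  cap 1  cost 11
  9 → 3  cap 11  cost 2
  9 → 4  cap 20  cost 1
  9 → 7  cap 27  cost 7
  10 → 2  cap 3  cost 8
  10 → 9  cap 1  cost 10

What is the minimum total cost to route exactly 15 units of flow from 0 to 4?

shortest-cost path #1: 0→2→9→4 push 7 @ unit cost 8 (adds 56)
shortest-cost path #2: 0→8→1→4 push 2 @ unit cost 8 (adds 16)
shortest-cost path #3: 0→2→7→1→4 push 2 @ unit cost 11 (adds 22)
shortest-cost path #4: 0→2→8→1→4 push 3 @ unit cost 11 (adds 33)
shortest-cost path #5: 0→2→5→10→9→4 push 1 @ unit cost 24 (adds 24)
total cost = 151

Minimum cost for 15 units: 151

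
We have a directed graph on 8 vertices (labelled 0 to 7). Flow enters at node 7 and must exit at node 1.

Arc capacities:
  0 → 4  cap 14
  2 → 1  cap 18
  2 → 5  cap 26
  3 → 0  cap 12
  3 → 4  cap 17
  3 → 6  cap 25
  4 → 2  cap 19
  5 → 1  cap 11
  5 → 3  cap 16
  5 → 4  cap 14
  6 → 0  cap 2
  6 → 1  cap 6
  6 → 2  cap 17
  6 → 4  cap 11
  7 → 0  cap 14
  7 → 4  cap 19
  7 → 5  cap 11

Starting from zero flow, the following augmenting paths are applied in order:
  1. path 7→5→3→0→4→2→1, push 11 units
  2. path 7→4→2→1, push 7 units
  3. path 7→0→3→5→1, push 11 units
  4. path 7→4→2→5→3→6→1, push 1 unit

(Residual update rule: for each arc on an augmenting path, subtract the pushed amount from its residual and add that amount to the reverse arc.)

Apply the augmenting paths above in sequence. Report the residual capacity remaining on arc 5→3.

after path 1 (7→5→3→0→4→2→1, push 11): res(5,3)=5
after path 2 (7→4→2→1, push 7): res(5,3)=5
after path 3 (7→0→3→5→1, push 11): res(5,3)=16
after path 4 (7→4→2→5→3→6→1, push 1): res(5,3)=15

Residual capacity of (5,3): 15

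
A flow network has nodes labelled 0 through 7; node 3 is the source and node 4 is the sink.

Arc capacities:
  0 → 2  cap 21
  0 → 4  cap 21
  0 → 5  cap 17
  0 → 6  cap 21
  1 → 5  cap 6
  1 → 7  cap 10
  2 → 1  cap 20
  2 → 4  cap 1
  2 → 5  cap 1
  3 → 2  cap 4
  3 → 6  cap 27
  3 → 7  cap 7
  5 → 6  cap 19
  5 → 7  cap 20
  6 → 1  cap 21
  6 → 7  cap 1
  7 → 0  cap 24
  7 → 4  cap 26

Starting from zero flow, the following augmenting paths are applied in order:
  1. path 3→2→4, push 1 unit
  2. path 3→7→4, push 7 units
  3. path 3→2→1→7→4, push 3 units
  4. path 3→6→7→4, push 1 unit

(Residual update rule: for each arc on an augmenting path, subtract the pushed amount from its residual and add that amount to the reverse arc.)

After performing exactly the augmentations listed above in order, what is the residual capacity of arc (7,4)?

Residual capacity of (7,4): 15

after path 1 (3→2→4, push 1): res(7,4)=26
after path 2 (3→7→4, push 7): res(7,4)=19
after path 3 (3→2→1→7→4, push 3): res(7,4)=16
after path 4 (3→6→7→4, push 1): res(7,4)=15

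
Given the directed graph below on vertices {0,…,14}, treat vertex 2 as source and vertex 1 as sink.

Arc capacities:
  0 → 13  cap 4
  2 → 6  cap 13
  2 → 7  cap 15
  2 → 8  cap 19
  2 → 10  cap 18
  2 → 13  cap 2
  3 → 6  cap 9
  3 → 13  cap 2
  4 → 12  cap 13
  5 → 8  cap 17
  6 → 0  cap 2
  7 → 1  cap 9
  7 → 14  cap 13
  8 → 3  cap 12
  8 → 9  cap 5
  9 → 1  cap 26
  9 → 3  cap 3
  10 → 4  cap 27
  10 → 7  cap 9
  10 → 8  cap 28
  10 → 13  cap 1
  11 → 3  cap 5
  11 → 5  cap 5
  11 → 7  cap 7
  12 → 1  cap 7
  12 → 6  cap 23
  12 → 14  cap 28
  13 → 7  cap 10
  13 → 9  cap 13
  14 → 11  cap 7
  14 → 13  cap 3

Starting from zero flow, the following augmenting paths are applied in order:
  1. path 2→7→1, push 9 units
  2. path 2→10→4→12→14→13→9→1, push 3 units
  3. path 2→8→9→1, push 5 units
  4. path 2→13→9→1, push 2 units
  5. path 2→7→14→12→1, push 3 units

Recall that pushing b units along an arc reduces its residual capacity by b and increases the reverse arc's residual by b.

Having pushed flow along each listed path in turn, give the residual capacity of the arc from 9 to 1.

after path 1 (2→7→1, push 9): res(9,1)=26
after path 2 (2→10→4→12→14→13→9→1, push 3): res(9,1)=23
after path 3 (2→8→9→1, push 5): res(9,1)=18
after path 4 (2→13→9→1, push 2): res(9,1)=16
after path 5 (2→7→14→12→1, push 3): res(9,1)=16

Residual capacity of (9,1): 16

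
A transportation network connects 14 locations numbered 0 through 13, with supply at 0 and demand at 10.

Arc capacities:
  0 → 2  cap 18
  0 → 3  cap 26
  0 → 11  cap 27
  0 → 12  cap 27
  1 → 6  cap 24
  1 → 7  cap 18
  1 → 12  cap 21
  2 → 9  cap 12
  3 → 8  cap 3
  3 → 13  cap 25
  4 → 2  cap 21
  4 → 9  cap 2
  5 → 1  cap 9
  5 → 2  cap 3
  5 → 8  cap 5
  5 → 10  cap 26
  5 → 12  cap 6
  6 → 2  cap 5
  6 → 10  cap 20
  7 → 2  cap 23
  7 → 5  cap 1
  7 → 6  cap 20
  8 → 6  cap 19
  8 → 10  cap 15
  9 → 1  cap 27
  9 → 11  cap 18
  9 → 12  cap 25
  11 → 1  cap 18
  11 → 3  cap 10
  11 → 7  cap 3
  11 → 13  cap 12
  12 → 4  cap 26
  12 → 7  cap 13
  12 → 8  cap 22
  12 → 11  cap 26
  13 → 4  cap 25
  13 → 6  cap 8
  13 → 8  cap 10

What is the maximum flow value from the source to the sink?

augment #1: 0→3→8→10 bottleneck 3, total now 3
augment #2: 0→12→8→10 bottleneck 12, total now 15
augment #3: 0→3→13→6→10 bottleneck 8, total now 23
augment #4: 0→11→1→6→10 bottleneck 12, total now 35
augment #5: 0→11→7→5→10 bottleneck 1, total now 36

Maximum flow value: 36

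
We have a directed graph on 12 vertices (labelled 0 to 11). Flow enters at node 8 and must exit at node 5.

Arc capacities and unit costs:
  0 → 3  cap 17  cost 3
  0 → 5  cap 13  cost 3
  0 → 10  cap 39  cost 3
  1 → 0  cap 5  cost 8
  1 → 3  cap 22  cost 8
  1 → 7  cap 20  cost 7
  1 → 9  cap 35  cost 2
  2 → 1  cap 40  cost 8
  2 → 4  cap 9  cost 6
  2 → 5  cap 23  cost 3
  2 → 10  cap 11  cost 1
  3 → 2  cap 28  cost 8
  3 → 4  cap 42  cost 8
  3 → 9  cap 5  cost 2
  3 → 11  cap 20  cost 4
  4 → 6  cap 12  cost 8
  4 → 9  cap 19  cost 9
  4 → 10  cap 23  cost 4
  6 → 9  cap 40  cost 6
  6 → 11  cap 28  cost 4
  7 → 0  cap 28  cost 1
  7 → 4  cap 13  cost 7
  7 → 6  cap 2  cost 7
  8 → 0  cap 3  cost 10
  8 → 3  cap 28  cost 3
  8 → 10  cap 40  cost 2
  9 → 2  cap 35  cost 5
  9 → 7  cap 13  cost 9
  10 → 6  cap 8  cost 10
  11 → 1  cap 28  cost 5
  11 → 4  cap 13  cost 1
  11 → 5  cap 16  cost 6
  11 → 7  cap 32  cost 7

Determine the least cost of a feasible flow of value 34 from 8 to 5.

Minimum cost for 34 units: 479

shortest-cost path #1: 8→0→5 push 3 @ unit cost 13 (adds 39)
shortest-cost path #2: 8→3→11→5 push 16 @ unit cost 13 (adds 208)
shortest-cost path #3: 8→3→9→2→5 push 5 @ unit cost 13 (adds 65)
shortest-cost path #4: 8→3→2→5 push 7 @ unit cost 14 (adds 98)
shortest-cost path #5: 8→10→6→11→3→2→5 push 3 @ unit cost 23 (adds 69)
total cost = 479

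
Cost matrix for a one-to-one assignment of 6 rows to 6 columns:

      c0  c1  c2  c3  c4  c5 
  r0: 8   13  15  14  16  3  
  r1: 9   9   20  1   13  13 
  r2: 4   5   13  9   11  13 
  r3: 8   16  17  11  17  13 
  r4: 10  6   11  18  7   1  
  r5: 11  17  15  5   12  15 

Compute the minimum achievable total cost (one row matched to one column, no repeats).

Minimum assignment cost: 39

optimal assignment: row0→col5 (cost 3), row1→col3 (cost 1), row2→col1 (cost 5), row3→col0 (cost 8), row4→col4 (cost 7), row5→col2 (cost 15)
total = 3 + 1 + 5 + 8 + 7 + 15 = 39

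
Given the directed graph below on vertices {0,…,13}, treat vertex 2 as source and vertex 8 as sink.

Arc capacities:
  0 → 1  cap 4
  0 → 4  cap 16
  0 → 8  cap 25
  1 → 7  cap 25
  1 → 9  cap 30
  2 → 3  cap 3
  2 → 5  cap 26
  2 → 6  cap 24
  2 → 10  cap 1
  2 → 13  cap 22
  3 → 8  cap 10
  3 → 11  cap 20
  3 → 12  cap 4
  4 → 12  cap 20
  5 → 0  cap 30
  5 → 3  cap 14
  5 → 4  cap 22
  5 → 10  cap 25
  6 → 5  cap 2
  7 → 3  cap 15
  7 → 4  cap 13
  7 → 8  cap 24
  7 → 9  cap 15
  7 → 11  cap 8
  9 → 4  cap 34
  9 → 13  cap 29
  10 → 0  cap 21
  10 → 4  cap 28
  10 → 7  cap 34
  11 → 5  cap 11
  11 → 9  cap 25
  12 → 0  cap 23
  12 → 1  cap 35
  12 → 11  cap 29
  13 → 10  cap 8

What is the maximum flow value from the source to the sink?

Maximum flow value: 40

augment #1: 2→3→8 bottleneck 3, total now 3
augment #2: 2→5→0→8 bottleneck 25, total now 28
augment #3: 2→5→3→8 bottleneck 1, total now 29
augment #4: 2→10→7→8 bottleneck 1, total now 30
augment #5: 2→6→5→3→8 bottleneck 2, total now 32
augment #6: 2→13→10→7→8 bottleneck 8, total now 40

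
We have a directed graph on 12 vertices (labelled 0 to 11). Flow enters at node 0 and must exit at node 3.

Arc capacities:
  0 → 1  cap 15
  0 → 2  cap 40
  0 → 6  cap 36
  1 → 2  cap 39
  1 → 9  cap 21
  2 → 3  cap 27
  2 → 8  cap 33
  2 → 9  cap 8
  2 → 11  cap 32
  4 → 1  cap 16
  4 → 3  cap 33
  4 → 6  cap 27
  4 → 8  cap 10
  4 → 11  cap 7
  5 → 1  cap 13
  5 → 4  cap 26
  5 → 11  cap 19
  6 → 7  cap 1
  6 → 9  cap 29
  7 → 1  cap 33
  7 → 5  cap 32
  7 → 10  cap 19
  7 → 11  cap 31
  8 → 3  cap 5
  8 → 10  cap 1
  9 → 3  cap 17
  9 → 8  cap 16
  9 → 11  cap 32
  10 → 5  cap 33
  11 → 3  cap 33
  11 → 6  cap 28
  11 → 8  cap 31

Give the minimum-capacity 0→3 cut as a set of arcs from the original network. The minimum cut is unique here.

Min-cut arcs: {(2,3), (6,7), (8,3), (8,10), (9,3), (11,3)} (total capacity 84)

augment #1: 0→2→3 push 27
augment #2: 0→1→9→3 push 15
augment #3: 0→2→8→3 push 5
augment #4: 0→2→9→3 push 2
augment #5: 0→2→11→3 push 6
augment #6: 0→6→7→11→3 push 1
augment #7: 0→6→9→11→3 push 26
augment #8: 0→6→9→8→10→5→4→3 push 1
augment #9: 0→6→9→11→7→5→4→3 push 1
max flow = 84; residual-reachable set from 0 gives S-side
cut edges (S→T): {(2,3), (6,7), (8,3), (8,10), (9,3), (11,3)} total cap 84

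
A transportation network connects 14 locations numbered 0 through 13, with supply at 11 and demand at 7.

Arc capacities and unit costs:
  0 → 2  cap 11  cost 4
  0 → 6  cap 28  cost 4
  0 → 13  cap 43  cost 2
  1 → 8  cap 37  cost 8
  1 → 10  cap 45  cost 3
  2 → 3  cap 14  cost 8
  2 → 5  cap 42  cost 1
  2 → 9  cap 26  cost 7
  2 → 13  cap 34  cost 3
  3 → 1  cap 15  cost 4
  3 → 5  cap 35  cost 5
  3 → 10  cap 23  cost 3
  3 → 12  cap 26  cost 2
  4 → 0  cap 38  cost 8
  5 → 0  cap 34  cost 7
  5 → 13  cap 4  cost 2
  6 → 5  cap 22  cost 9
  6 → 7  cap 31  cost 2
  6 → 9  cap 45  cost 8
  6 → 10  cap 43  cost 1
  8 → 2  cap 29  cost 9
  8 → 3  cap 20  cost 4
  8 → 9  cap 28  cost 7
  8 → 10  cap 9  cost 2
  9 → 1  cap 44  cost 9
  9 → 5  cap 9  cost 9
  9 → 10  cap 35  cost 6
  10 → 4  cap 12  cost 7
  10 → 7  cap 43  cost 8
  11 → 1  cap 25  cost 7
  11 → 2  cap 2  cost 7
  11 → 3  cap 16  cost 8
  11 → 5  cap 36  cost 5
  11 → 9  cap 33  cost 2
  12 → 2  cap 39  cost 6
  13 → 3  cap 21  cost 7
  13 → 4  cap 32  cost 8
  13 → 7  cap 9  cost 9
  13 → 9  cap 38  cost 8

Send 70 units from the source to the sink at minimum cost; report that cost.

shortest-cost path #1: 11→9→10→7 push 33 @ unit cost 16 (adds 528)
shortest-cost path #2: 11→5→13→7 push 4 @ unit cost 16 (adds 64)
shortest-cost path #3: 11→1→10→7 push 10 @ unit cost 18 (adds 180)
shortest-cost path #4: 11→5→0→6→7 push 23 @ unit cost 18 (adds 414)
total cost = 1186

Minimum cost for 70 units: 1186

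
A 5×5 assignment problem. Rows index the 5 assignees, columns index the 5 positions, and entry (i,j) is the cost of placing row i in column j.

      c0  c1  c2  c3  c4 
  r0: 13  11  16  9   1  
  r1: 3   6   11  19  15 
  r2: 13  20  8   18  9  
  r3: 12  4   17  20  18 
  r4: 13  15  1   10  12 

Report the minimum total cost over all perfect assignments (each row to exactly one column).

one of 2 optimal assignments: row0→col3 (cost 9), row1→col0 (cost 3), row2→col4 (cost 9), row3→col1 (cost 4), row4→col2 (cost 1)
total = 9 + 3 + 9 + 4 + 1 = 26

Minimum assignment cost: 26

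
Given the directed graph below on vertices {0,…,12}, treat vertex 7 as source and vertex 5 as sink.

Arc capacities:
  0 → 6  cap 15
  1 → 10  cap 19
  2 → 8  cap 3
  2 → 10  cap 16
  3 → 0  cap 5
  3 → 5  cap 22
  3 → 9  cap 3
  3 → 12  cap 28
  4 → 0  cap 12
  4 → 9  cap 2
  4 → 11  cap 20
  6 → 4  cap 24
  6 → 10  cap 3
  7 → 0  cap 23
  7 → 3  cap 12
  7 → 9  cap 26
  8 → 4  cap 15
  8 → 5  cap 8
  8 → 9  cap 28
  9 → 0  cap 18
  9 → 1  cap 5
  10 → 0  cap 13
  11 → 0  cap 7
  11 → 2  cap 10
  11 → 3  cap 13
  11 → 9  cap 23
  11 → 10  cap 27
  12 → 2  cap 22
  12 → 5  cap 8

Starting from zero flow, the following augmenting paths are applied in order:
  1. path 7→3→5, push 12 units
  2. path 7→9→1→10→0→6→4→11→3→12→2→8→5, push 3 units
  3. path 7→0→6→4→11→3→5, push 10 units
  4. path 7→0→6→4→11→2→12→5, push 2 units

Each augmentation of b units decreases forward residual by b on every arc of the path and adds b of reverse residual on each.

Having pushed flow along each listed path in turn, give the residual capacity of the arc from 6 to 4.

after path 1 (7→3→5, push 12): res(6,4)=24
after path 2 (7→9→1→10→0→6→4→11→3→12→2→8→5, push 3): res(6,4)=21
after path 3 (7→0→6→4→11→3→5, push 10): res(6,4)=11
after path 4 (7→0→6→4→11→2→12→5, push 2): res(6,4)=9

Residual capacity of (6,4): 9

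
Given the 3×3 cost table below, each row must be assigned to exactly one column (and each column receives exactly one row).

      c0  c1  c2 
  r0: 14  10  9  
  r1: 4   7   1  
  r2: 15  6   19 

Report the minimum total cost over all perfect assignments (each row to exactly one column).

Minimum assignment cost: 19

optimal assignment: row0→col2 (cost 9), row1→col0 (cost 4), row2→col1 (cost 6)
total = 9 + 4 + 6 = 19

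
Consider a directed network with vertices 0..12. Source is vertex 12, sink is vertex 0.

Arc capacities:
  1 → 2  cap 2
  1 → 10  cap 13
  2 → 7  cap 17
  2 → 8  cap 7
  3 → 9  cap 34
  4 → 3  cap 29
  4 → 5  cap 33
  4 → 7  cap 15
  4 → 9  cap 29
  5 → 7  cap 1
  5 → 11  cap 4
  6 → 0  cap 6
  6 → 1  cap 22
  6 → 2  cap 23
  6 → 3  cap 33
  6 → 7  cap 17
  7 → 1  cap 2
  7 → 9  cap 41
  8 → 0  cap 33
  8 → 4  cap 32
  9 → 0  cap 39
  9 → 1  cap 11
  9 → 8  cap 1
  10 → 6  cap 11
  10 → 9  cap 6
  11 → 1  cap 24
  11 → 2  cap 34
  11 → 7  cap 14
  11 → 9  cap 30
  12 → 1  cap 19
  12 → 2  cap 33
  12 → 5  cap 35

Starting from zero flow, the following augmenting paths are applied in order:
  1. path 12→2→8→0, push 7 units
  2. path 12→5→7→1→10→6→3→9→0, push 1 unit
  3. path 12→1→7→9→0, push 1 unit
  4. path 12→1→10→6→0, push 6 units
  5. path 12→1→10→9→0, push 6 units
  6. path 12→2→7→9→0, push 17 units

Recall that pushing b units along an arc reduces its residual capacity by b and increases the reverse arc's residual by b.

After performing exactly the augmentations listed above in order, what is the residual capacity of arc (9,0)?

Residual capacity of (9,0): 14

after path 1 (12→2→8→0, push 7): res(9,0)=39
after path 2 (12→5→7→1→10→6→3→9→0, push 1): res(9,0)=38
after path 3 (12→1→7→9→0, push 1): res(9,0)=37
after path 4 (12→1→10→6→0, push 6): res(9,0)=37
after path 5 (12→1→10→9→0, push 6): res(9,0)=31
after path 6 (12→2→7→9→0, push 17): res(9,0)=14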